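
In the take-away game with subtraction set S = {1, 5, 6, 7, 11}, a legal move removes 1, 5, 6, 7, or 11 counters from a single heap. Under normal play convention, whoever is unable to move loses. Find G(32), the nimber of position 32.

G(0) = 0
G(1) = mex{0} = 1
G(2) = mex{1} = 0
G(3) = mex{0} = 1
G(4) = mex{1} = 0
G(5) = mex{0,0} = 1
G(6) = mex{1,1,0} = 2
G(7) = mex{2,0,1,0} = 3
G(8) = mex{3,1,0,1} = 2
G(9) = mex{2,0,1,0} = 3
G(10) = mex{3,1,0,1} = 2
G(11) = mex{2,2,1,0,0} = 3
G(12) = mex{3,3,2,1,1} = 0
G(13) = mex{0,2,3,2,0} = 1
G(14) = mex{1,3,2,3,1} = 0
G(15) = mex{0,2,3,2,0} = 1
G(16) = mex{1,3,2,3,1} = 0
G(17) = mex{0,0,3,2,2} = 1
G(18) = mex{1,1,0,3,3} = 2
G(19) = mex{2,0,1,0,2} = 3
G(20) = mex{3,1,0,1,3} = 2
G(21) = mex{2,0,1,0,2} = 3
G(22) = mex{3,1,0,1,3} = 2
G(23) = mex{2,2,1,0,0} = 3
G(24) = mex{3,3,2,1,1} = 0
G(25) = mex{0,2,3,2,0} = 1
G(26) = mex{1,3,2,3,1} = 0
G(27) = mex{0,2,3,2,0} = 1
G(28) = mex{1,3,2,3,1} = 0
G(29) = mex{0,0,3,2,2} = 1
G(30) = mex{1,1,0,3,3} = 2
G(31) = mex{2,0,1,0,2} = 3
G(32) = mex{3,1,0,1,3} = 2

2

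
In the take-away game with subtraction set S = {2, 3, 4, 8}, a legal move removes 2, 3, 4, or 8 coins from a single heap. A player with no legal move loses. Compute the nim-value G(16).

G(0) = 0
G(1) = mex{} = 0
G(2) = mex{0} = 1
G(3) = mex{0,0} = 1
G(4) = mex{1,0,0} = 2
G(5) = mex{1,1,0} = 2
G(6) = mex{2,1,1} = 0
G(7) = mex{2,2,1} = 0
G(8) = mex{0,2,2,0} = 1
G(9) = mex{0,0,2,0} = 1
G(10) = mex{1,0,0,1} = 2
G(11) = mex{1,1,0,1} = 2
G(12) = mex{2,1,1,2} = 0
G(13) = mex{2,2,1,2} = 0
G(14) = mex{0,2,2,0} = 1
G(15) = mex{0,0,2,0} = 1
G(16) = mex{1,0,0,1} = 2

2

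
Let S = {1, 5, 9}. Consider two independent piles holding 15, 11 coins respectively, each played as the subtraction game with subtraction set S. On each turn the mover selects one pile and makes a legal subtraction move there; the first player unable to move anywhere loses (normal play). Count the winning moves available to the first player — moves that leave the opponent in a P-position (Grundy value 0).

All piles use S = {1, 5, 9}:
G(0) = 0
G(1) = mex{0} = 1
G(2) = mex{1} = 0
G(3) = mex{0} = 1
G(4) = mex{1} = 0
G(5) = mex{0,0} = 1
G(6) = mex{1,1} = 0
G(7) = mex{0,0} = 1
G(8) = mex{1,1} = 0
G(9) = mex{0,0,0} = 1
G(10) = mex{1,1,1} = 0
G(11) = mex{0,0,0} = 1
G(12) = mex{1,1,1} = 0
G(13) = mex{0,0,0} = 1
G(14) = mex{1,1,1} = 0
G(15) = mex{0,0,0} = 1
Pile A: G(15) = 1.
Pile B: G(11) = 1.
Combined Grundy value = 1 ⊕ 1 = 0.
A winning move leaves total XOR = 0, i.e. changes one component's Grundy value g to g ⊕ X where X is the current total.
Pile A: target g' = 1⊕0 = 1, but every legal move changes the Grundy value (mex property), so 0 moves.
Pile B: target g' = 1⊕0 = 1, but every legal move changes the Grundy value (mex property), so 0 moves.

0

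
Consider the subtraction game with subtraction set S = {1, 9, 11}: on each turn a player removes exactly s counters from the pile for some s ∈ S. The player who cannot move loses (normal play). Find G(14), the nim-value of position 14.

0

n :  0  1  2  3  4  5  6  7  8  9 10 11 12 13 14
G :  0  1  0  1  0  1  0  1  0  1  0  1  0  1  0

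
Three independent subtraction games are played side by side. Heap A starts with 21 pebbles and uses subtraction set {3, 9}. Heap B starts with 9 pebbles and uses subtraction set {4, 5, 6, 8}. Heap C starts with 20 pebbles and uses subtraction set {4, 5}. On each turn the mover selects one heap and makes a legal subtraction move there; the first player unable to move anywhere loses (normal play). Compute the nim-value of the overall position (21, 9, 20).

3

Heap A, S = {3, 9}:
n :  0  1  2  3  4  5  6  7  8  9 10 11 12 13 14 15 16 17 18 19 20 21
G :  0  0  0  1  1  1  0  0  0  1  1  1  0  0  0  1  1  1  0  0  0  1
G_A(21) = 1.
Heap B, S = {4, 5, 6, 8}:
G(0) = 0
G(1) = mex{} = 0
G(2) = mex{} = 0
G(3) = mex{} = 0
G(4) = mex{0} = 1
G(5) = mex{0,0} = 1
G(6) = mex{0,0,0} = 1
G(7) = mex{0,0,0} = 1
G(8) = mex{1,0,0,0} = 2
G(9) = mex{1,1,0,0} = 2
G_B(9) = 2.
Heap C, S = {4, 5}:
n :  0  1  2  3  4  5  6  7  8  9 10 11 12 13 14 15 16 17 18 19 20
G :  0  0  0  0  1  1  1  1  2  0  0  0  0  1  1  1  1  2  0  0  0
G_C(20) = 0.
Combined Grundy value = 1 ⊕ 2 ⊕ 0 = 3.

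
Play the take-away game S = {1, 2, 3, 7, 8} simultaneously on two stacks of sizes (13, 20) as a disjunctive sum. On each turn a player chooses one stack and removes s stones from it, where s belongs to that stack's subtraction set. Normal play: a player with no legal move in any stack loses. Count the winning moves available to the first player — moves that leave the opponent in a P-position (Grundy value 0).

All stacks use S = {1, 2, 3, 7, 8}:
G(0) = 0
G(1) = mex{0} = 1
G(2) = mex{1,0} = 2
G(3) = mex{2,1,0} = 3
G(4) = mex{3,2,1} = 0
G(5) = mex{0,3,2} = 1
G(6) = mex{1,0,3} = 2
G(7) = mex{2,1,0,0} = 3
G(8) = mex{3,2,1,1,0} = 4
G(9) = mex{4,3,2,2,1} = 0
G(10) = mex{0,4,3,3,2} = 1
G(11) = mex{1,0,4,0,3} = 2
G(12) = mex{2,1,0,1,0} = 3
G(13) = mex{3,2,1,2,1} = 0
G(14) = mex{0,3,2,3,2} = 1
G(15) = mex{1,0,3,4,3} = 2
G(16) = mex{2,1,0,0,4} = 3
G(17) = mex{3,2,1,1,0} = 4
G(18) = mex{4,3,2,2,1} = 0
G(19) = mex{0,4,3,3,2} = 1
G(20) = mex{1,0,4,0,3} = 2
Stack A: G(13) = 0.
Stack B: G(20) = 2.
Combined Grundy value = 0 ⊕ 2 = 2.
A winning move leaves total XOR = 0, i.e. changes one component's Grundy value g to g ⊕ X where X is the current total.
Stack A: need g' = 0⊕2 = 2. Options: 13−1→G=3, 13−2→G=2, 13−3→G=1, 13−7→G=2, 13−8→G=1. Hits: 2.
Stack B: need g' = 2⊕2 = 0. Options: 20−1→G=1, 20−2→G=0, 20−3→G=4, 20−7→G=0, 20−8→G=3. Hits: 2.

4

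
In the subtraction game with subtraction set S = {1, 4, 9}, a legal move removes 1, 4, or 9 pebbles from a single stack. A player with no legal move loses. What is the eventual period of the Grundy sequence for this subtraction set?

G(0) = 0
G(1) = mex{0} = 1
G(2) = mex{1} = 0
G(3) = mex{0} = 1
G(4) = mex{1,0} = 2
G(5) = mex{2,1} = 0
G(6) = mex{0,0} = 1
G(7) = mex{1,1} = 0
G(8) = mex{0,2} = 1
G(9) = mex{1,0,0} = 2
G(10) = mex{2,1,1} = 0
G(11) = mex{0,0,0} = 1
G(12) = mex{1,1,1} = 0
G(13) = mex{0,2,2} = 1
G(14) = mex{1,0,0} = 2
G(15) = mex{2,1,1} = 0
G(n+5) = G(n) holds for n = 0,…,8 (a full window of length max(S) = 9), so the sequence is purely periodic with period 5.

5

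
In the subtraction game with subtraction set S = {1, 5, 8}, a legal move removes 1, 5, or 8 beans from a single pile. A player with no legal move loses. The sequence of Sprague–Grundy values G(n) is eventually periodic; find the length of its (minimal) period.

G(0) = 0
G(1) = mex{0} = 1
G(2) = mex{1} = 0
G(3) = mex{0} = 1
G(4) = mex{1} = 0
G(5) = mex{0,0} = 1
G(6) = mex{1,1} = 0
G(7) = mex{0,0} = 1
G(8) = mex{1,1,0} = 2
G(9) = mex{2,0,1} = 3
G(10) = mex{3,1,0} = 2
G(11) = mex{2,0,1} = 3
G(12) = mex{3,1,0} = 2
G(13) = mex{2,2,1} = 0
G(14) = mex{0,3,0} = 1
G(15) = mex{1,2,1} = 0
G(16) = mex{0,3,2} = 1
G(17) = mex{1,2,3} = 0
G(18) = mex{0,0,2} = 1
G(19) = mex{1,1,3} = 0
G(20) = mex{0,0,2} = 1
G(21) = mex{1,1,0} = 2
G(22) = mex{2,0,1} = 3
G(23) = mex{3,1,0} = 2
G(24) = mex{2,0,1} = 3
G(25) = mex{3,1,0} = 2
G(26) = mex{2,2,1} = 0
G(27) = mex{0,3,0} = 1
G(n+13) = G(n) holds for n = 0,…,7 (a full window of length max(S) = 8), so the sequence is purely periodic with period 13.

13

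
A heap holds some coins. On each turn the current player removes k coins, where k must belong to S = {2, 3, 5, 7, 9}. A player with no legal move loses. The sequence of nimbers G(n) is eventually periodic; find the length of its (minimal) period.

11

n :  0  1  2  3  4  5  6  7  8  9 10 11 12 13 14 15 16 17 18 19 20 21 22 23
G :  0  0  1  1  2  2  3  3  4  4  5  0  0  1  1  2  2  3  3  4  4  5  0  0
G(n+11) = G(n) holds for n = 0,…,8 (a full window of length max(S) = 9), so the sequence is purely periodic with period 11.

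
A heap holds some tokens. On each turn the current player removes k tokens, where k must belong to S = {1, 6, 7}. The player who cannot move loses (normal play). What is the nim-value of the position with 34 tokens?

2

n :  0  1  2  3  4  5  6  7  8  9 10 11 12 13 14 15 16 17 18 19 20 21 22 23 24 25 26 27 28 29 30 31 32 33 34
G :  0  1  0  1  0  1  2  3  2  3  2  3  0  1  0  1  0  1  2  3  2  3  2  3  0  1  0  1  0  1  2  3  2  3  2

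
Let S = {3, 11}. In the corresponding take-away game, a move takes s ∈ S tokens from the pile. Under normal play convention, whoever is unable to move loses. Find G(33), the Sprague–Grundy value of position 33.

G(0) = 0
G(1) = mex{} = 0
G(2) = mex{} = 0
G(3) = mex{0} = 1
G(4) = mex{0} = 1
G(5) = mex{0} = 1
G(6) = mex{1} = 0
G(7) = mex{1} = 0
G(8) = mex{1} = 0
G(9) = mex{0} = 1
G(10) = mex{0} = 1
G(11) = mex{0,0} = 1
G(12) = mex{1,0} = 2
G(13) = mex{1,0} = 2
G(14) = mex{1,1} = 0
G(15) = mex{2,1} = 0
G(16) = mex{2,1} = 0
G(17) = mex{0,0} = 1
G(18) = mex{0,0} = 1
G(19) = mex{0,0} = 1
G(20) = mex{1,1} = 0
G(21) = mex{1,1} = 0
G(22) = mex{1,1} = 0
G(23) = mex{0,2} = 1
G(24) = mex{0,2} = 1
G(25) = mex{0,0} = 1
G(26) = mex{1,0} = 2
G(27) = mex{1,0} = 2
G(28) = mex{1,1} = 0
G(29) = mex{2,1} = 0
G(30) = mex{2,1} = 0
G(31) = mex{0,0} = 1
G(32) = mex{0,0} = 1
G(33) = mex{0,0} = 1

1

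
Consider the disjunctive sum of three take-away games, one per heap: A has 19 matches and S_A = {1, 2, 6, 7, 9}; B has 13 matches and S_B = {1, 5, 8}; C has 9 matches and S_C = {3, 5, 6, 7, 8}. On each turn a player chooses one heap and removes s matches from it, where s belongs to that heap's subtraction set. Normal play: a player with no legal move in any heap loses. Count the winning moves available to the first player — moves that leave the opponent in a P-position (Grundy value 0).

2

Heap A, S = {1, 2, 6, 7, 9}:
G(0) = 0
G(1) = mex{0} = 1
G(2) = mex{1,0} = 2
G(3) = mex{2,1} = 0
G(4) = mex{0,2} = 1
G(5) = mex{1,0} = 2
G(6) = mex{2,1,0} = 3
G(7) = mex{3,2,1,0} = 4
G(8) = mex{4,3,2,1} = 0
G(9) = mex{0,4,0,2,0} = 1
G(10) = mex{1,0,1,0,1} = 2
G(11) = mex{2,1,2,1,2} = 0
G(12) = mex{0,2,3,2,0} = 1
G(13) = mex{1,0,4,3,1} = 2
G(14) = mex{2,1,0,4,2} = 3
G(15) = mex{3,2,1,0,3} = 4
G(16) = mex{4,3,2,1,4} = 0
G(17) = mex{0,4,0,2,0} = 1
G(18) = mex{1,0,1,0,1} = 2
G(19) = mex{2,1,2,1,2} = 0
G_A(19) = 0.
Heap B, S = {1, 5, 8}:
G(0) = 0
G(1) = mex{0} = 1
G(2) = mex{1} = 0
G(3) = mex{0} = 1
G(4) = mex{1} = 0
G(5) = mex{0,0} = 1
G(6) = mex{1,1} = 0
G(7) = mex{0,0} = 1
G(8) = mex{1,1,0} = 2
G(9) = mex{2,0,1} = 3
G(10) = mex{3,1,0} = 2
G(11) = mex{2,0,1} = 3
G(12) = mex{3,1,0} = 2
G(13) = mex{2,2,1} = 0
G_B(13) = 0.
Heap C, S = {3, 5, 6, 7, 8}:
n : 0 1 2 3 4 5 6 7 8 9
G : 0 0 0 1 1 1 2 2 2 3
G_C(9) = 3.
Combined Grundy value = 0 ⊕ 0 ⊕ 3 = 3.
A winning move leaves total XOR = 0, i.e. changes one component's Grundy value g to g ⊕ X where X is the current total.
Heap A: need g' = 0⊕3 = 3. Options: 19−1→G=2, 19−2→G=1, 19−6→G=2, 19−7→G=1, 19−9→G=2. Hits: 0.
Heap B: need g' = 0⊕3 = 3. Options: 13−1→G=2, 13−5→G=2, 13−8→G=1. Hits: 0.
Heap C: need g' = 3⊕3 = 0. Options: 9−3→G=2, 9−5→G=1, 9−6→G=1, 9−7→G=0, 9−8→G=0. Hits: 2.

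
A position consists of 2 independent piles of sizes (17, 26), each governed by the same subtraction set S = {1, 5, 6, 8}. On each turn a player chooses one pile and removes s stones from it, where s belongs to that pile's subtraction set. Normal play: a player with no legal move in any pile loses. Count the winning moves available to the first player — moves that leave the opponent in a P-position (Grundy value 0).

All piles use S = {1, 5, 6, 8}:
G(0) = 0
G(1) = mex{0} = 1
G(2) = mex{1} = 0
G(3) = mex{0} = 1
G(4) = mex{1} = 0
G(5) = mex{0,0} = 1
G(6) = mex{1,1,0} = 2
G(7) = mex{2,0,1} = 3
G(8) = mex{3,1,0,0} = 2
G(9) = mex{2,0,1,1} = 3
G(10) = mex{3,1,0,0} = 2
G(11) = mex{2,2,1,1} = 0
G(12) = mex{0,3,2,0} = 1
G(13) = mex{1,2,3,1} = 0
G(14) = mex{0,3,2,2} = 1
G(15) = mex{1,2,3,3} = 0
G(16) = mex{0,0,2,2} = 1
G(17) = mex{1,1,0,3} = 2
G(18) = mex{2,0,1,2} = 3
G(19) = mex{3,1,0,0} = 2
G(20) = mex{2,0,1,1} = 3
G(21) = mex{3,1,0,0} = 2
G(22) = mex{2,2,1,1} = 0
G(23) = mex{0,3,2,0} = 1
G(24) = mex{1,2,3,1} = 0
G(25) = mex{0,3,2,2} = 1
G(26) = mex{1,2,3,3} = 0
Pile A: G(17) = 2.
Pile B: G(26) = 0.
Combined Grundy value = 2 ⊕ 0 = 2.
A winning move leaves total XOR = 0, i.e. changes one component's Grundy value g to g ⊕ X where X is the current total.
Pile A: need g' = 2⊕2 = 0. Options: 17−1→G=1, 17−5→G=1, 17−6→G=0, 17−8→G=3. Hits: 1.
Pile B: need g' = 0⊕2 = 2. Options: 26−1→G=1, 26−5→G=2, 26−6→G=3, 26−8→G=3. Hits: 1.

2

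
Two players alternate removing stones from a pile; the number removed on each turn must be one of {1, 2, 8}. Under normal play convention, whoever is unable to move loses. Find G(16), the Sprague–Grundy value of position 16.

G(0) = 0
G(1) = mex{0} = 1
G(2) = mex{1,0} = 2
G(3) = mex{2,1} = 0
G(4) = mex{0,2} = 1
G(5) = mex{1,0} = 2
G(6) = mex{2,1} = 0
G(7) = mex{0,2} = 1
G(8) = mex{1,0,0} = 2
G(9) = mex{2,1,1} = 0
G(10) = mex{0,2,2} = 1
G(11) = mex{1,0,0} = 2
G(12) = mex{2,1,1} = 0
G(13) = mex{0,2,2} = 1
G(14) = mex{1,0,0} = 2
G(15) = mex{2,1,1} = 0
G(16) = mex{0,2,2} = 1

1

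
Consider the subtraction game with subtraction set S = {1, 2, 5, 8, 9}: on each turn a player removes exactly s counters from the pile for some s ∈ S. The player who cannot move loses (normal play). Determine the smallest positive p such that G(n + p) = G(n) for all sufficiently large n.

10

G(0) = 0
G(1) = mex{0} = 1
G(2) = mex{1,0} = 2
G(3) = mex{2,1} = 0
G(4) = mex{0,2} = 1
G(5) = mex{1,0,0} = 2
G(6) = mex{2,1,1} = 0
G(7) = mex{0,2,2} = 1
G(8) = mex{1,0,0,0} = 2
G(9) = mex{2,1,1,1,0} = 3
G(10) = mex{3,2,2,2,1} = 0
G(11) = mex{0,3,0,0,2} = 1
G(12) = mex{1,0,1,1,0} = 2
G(13) = mex{2,1,2,2,1} = 0
G(14) = mex{0,2,3,0,2} = 1
G(15) = mex{1,0,0,1,0} = 2
G(16) = mex{2,1,1,2,1} = 0
G(17) = mex{0,2,2,3,2} = 1
G(18) = mex{1,0,0,0,3} = 2
G(19) = mex{2,1,1,1,0} = 3
G(20) = mex{3,2,2,2,1} = 0
G(21) = mex{0,3,0,0,2} = 1
G(n+10) = G(n) holds for n = 0,…,8 (a full window of length max(S) = 9), so the sequence is purely periodic with period 10.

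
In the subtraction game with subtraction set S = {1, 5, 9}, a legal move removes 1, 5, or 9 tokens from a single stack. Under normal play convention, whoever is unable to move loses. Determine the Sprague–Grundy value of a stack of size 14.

n :  0  1  2  3  4  5  6  7  8  9 10 11 12 13 14
G :  0  1  0  1  0  1  0  1  0  1  0  1  0  1  0

0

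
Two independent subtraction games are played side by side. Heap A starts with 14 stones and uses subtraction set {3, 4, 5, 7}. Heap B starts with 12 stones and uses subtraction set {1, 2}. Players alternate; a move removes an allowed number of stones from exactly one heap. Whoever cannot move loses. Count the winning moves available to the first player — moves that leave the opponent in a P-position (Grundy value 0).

Heap A, S = {3, 4, 5, 7}:
n :  0  1  2  3  4  5  6  7  8  9 10 11 12 13 14
G :  0  0  0  1  1  1  2  2  2  3  0  0  0  1  1
G_A(14) = 1.
Heap B, S = {1, 2}:
G(0) = 0
G(1) = mex{0} = 1
G(2) = mex{1,0} = 2
G(3) = mex{2,1} = 0
G(4) = mex{0,2} = 1
G(5) = mex{1,0} = 2
G(6) = mex{2,1} = 0
G(7) = mex{0,2} = 1
G(8) = mex{1,0} = 2
G(9) = mex{2,1} = 0
G(10) = mex{0,2} = 1
G(11) = mex{1,0} = 2
G(12) = mex{2,1} = 0
G_B(12) = 0.
Combined Grundy value = 1 ⊕ 0 = 1.
A winning move leaves total XOR = 0, i.e. changes one component's Grundy value g to g ⊕ X where X is the current total.
Heap A: need g' = 1⊕1 = 0. Options: 14−3→G=0, 14−4→G=0, 14−5→G=3, 14−7→G=2. Hits: 2.
Heap B: need g' = 0⊕1 = 1. Options: 12−1→G=2, 12−2→G=1. Hits: 1.

3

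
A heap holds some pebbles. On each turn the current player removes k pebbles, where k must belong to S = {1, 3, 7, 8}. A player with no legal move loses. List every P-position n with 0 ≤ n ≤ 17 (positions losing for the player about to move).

G(0) = 0
G(1) = mex{0} = 1
G(2) = mex{1} = 0
G(3) = mex{0,0} = 1
G(4) = mex{1,1} = 0
G(5) = mex{0,0} = 1
G(6) = mex{1,1} = 0
G(7) = mex{0,0,0} = 1
G(8) = mex{1,1,1,0} = 2
G(9) = mex{2,0,0,1} = 3
G(10) = mex{3,1,1,0} = 2
G(11) = mex{2,2,0,1} = 3
G(12) = mex{3,3,1,0} = 2
G(13) = mex{2,2,0,1} = 3
G(14) = mex{3,3,1,0} = 2
G(15) = mex{2,2,2,1} = 0
G(16) = mex{0,3,3,2} = 1
G(17) = mex{1,2,2,3} = 0
P-positions are exactly the n with G(n) = 0.

0, 2, 4, 6, 15, 17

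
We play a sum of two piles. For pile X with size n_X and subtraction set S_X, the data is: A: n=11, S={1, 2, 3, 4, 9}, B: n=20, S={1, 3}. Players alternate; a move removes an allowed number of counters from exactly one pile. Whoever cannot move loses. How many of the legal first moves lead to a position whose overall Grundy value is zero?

Pile A, S = {1, 2, 3, 4, 9}:
G(0) = 0
G(1) = mex{0} = 1
G(2) = mex{1,0} = 2
G(3) = mex{2,1,0} = 3
G(4) = mex{3,2,1,0} = 4
G(5) = mex{4,3,2,1} = 0
G(6) = mex{0,4,3,2} = 1
G(7) = mex{1,0,4,3} = 2
G(8) = mex{2,1,0,4} = 3
G(9) = mex{3,2,1,0,0} = 4
G(10) = mex{4,3,2,1,1} = 0
G(11) = mex{0,4,3,2,2} = 1
G_A(11) = 1.
Pile B, S = {1, 3}:
G(0) = 0
G(1) = mex{0} = 1
G(2) = mex{1} = 0
G(3) = mex{0,0} = 1
G(4) = mex{1,1} = 0
G(5) = mex{0,0} = 1
G(6) = mex{1,1} = 0
G(7) = mex{0,0} = 1
G(8) = mex{1,1} = 0
G(9) = mex{0,0} = 1
G(10) = mex{1,1} = 0
G(11) = mex{0,0} = 1
G(12) = mex{1,1} = 0
G(13) = mex{0,0} = 1
G(14) = mex{1,1} = 0
G(15) = mex{0,0} = 1
G(16) = mex{1,1} = 0
G(17) = mex{0,0} = 1
G(18) = mex{1,1} = 0
G(19) = mex{0,0} = 1
G(20) = mex{1,1} = 0
G_B(20) = 0.
Combined Grundy value = 1 ⊕ 0 = 1.
A winning move leaves total XOR = 0, i.e. changes one component's Grundy value g to g ⊕ X where X is the current total.
Pile A: need g' = 1⊕1 = 0. Options: 11−1→G=0, 11−2→G=4, 11−3→G=3, 11−4→G=2, 11−9→G=2. Hits: 1.
Pile B: need g' = 0⊕1 = 1. Options: 20−1→G=1, 20−3→G=1. Hits: 2.

3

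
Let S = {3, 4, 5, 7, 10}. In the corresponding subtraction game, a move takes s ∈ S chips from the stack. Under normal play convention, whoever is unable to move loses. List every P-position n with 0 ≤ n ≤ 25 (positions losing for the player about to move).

G(0) = 0
G(1) = mex{} = 0
G(2) = mex{} = 0
G(3) = mex{0} = 1
G(4) = mex{0,0} = 1
G(5) = mex{0,0,0} = 1
G(6) = mex{1,0,0} = 2
G(7) = mex{1,1,0,0} = 2
G(8) = mex{1,1,1,0} = 2
G(9) = mex{2,1,1,0} = 3
G(10) = mex{2,2,1,1,0} = 3
G(11) = mex{2,2,2,1,0} = 3
G(12) = mex{3,2,2,1,0} = 4
G(13) = mex{3,3,2,2,1} = 0
G(14) = mex{3,3,3,2,1} = 0
G(15) = mex{4,3,3,2,1} = 0
G(16) = mex{0,4,3,3,2} = 1
G(17) = mex{0,0,4,3,2} = 1
G(18) = mex{0,0,0,3,2} = 1
G(19) = mex{1,0,0,4,3} = 2
G(20) = mex{1,1,0,0,3} = 2
G(21) = mex{1,1,1,0,3} = 2
G(22) = mex{2,1,1,0,4} = 3
G(23) = mex{2,2,1,1,0} = 3
G(24) = mex{2,2,2,1,0} = 3
G(25) = mex{3,2,2,1,0} = 4
P-positions are exactly the n with G(n) = 0.

0, 1, 2, 13, 14, 15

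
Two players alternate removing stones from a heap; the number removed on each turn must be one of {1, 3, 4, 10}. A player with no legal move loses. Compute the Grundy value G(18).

G(0) = 0
G(1) = mex{0} = 1
G(2) = mex{1} = 0
G(3) = mex{0,0} = 1
G(4) = mex{1,1,0} = 2
G(5) = mex{2,0,1} = 3
G(6) = mex{3,1,0} = 2
G(7) = mex{2,2,1} = 0
G(8) = mex{0,3,2} = 1
G(9) = mex{1,2,3} = 0
G(10) = mex{0,0,2,0} = 1
G(11) = mex{1,1,0,1} = 2
G(12) = mex{2,0,1,0} = 3
G(13) = mex{3,1,0,1} = 2
G(14) = mex{2,2,1,2} = 0
G(15) = mex{0,3,2,3} = 1
G(16) = mex{1,2,3,2} = 0
G(17) = mex{0,0,2,0} = 1
G(18) = mex{1,1,0,1} = 2

2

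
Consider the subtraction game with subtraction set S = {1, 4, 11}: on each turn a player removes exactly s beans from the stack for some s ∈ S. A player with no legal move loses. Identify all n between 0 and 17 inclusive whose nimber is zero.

0, 2, 5, 7, 10, 12, 15, 17

n :  0  1  2  3  4  5  6  7  8  9 10 11 12 13 14 15 16 17
G :  0  1  0  1  2  0  1  0  1  2  0  1  0  1  2  0  1  0
P-positions are exactly the n with G(n) = 0.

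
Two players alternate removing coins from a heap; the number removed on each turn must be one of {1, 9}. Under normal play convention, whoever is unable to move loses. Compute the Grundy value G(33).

1

G(0) = 0
G(1) = mex{0} = 1
G(2) = mex{1} = 0
G(3) = mex{0} = 1
G(4) = mex{1} = 0
G(5) = mex{0} = 1
G(6) = mex{1} = 0
G(7) = mex{0} = 1
G(8) = mex{1} = 0
G(9) = mex{0,0} = 1
G(10) = mex{1,1} = 0
G(11) = mex{0,0} = 1
G(12) = mex{1,1} = 0
G(13) = mex{0,0} = 1
G(14) = mex{1,1} = 0
G(15) = mex{0,0} = 1
G(16) = mex{1,1} = 0
G(17) = mex{0,0} = 1
G(18) = mex{1,1} = 0
G(19) = mex{0,0} = 1
G(20) = mex{1,1} = 0
G(21) = mex{0,0} = 1
G(22) = mex{1,1} = 0
G(23) = mex{0,0} = 1
G(24) = mex{1,1} = 0
G(25) = mex{0,0} = 1
G(26) = mex{1,1} = 0
G(27) = mex{0,0} = 1
G(28) = mex{1,1} = 0
G(29) = mex{0,0} = 1
G(30) = mex{1,1} = 0
G(31) = mex{0,0} = 1
G(32) = mex{1,1} = 0
G(33) = mex{0,0} = 1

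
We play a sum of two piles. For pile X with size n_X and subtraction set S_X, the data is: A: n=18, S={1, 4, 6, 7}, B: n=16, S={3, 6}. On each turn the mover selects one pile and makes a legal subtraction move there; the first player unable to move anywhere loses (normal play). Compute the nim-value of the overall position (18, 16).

Pile A, S = {1, 4, 6, 7}:
n :  0  1  2  3  4  5  6  7  8  9 10 11 12 13 14 15 16 17 18
G :  0  1  0  1  2  0  1  2  3  2  0  1  2  0  1  0  1  2  0
G_A(18) = 0.
Pile B, S = {3, 6}:
G(0) = 0
G(1) = mex{} = 0
G(2) = mex{} = 0
G(3) = mex{0} = 1
G(4) = mex{0} = 1
G(5) = mex{0} = 1
G(6) = mex{1,0} = 2
G(7) = mex{1,0} = 2
G(8) = mex{1,0} = 2
G(9) = mex{2,1} = 0
G(10) = mex{2,1} = 0
G(11) = mex{2,1} = 0
G(12) = mex{0,2} = 1
G(13) = mex{0,2} = 1
G(14) = mex{0,2} = 1
G(15) = mex{1,0} = 2
G(16) = mex{1,0} = 2
G_B(16) = 2.
Combined Grundy value = 0 ⊕ 2 = 2.

2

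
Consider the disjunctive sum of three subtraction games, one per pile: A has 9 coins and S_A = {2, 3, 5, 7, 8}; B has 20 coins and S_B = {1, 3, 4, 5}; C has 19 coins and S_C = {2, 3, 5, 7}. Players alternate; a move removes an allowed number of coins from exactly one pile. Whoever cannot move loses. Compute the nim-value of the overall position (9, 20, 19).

Pile A, S = {2, 3, 5, 7, 8}:
n : 0 1 2 3 4 5 6 7 8 9
G : 0 0 1 1 2 2 3 3 4 4
G_A(9) = 4.
Pile B, S = {1, 3, 4, 5}:
n :  0  1  2  3  4  5  6  7  8  9 10 11 12 13 14 15 16 17 18 19 20
G :  0  1  0  1  2  3  2  3  0  1  0  1  2  3  2  3  0  1  0  1  2
G_B(20) = 2.
Pile C, S = {2, 3, 5, 7}:
G(0) = 0
G(1) = mex{} = 0
G(2) = mex{0} = 1
G(3) = mex{0,0} = 1
G(4) = mex{1,0} = 2
G(5) = mex{1,1,0} = 2
G(6) = mex{2,1,0} = 3
G(7) = mex{2,2,1,0} = 3
G(8) = mex{3,2,1,0} = 4
G(9) = mex{3,3,2,1} = 0
G(10) = mex{4,3,2,1} = 0
G(11) = mex{0,4,3,2} = 1
G(12) = mex{0,0,3,2} = 1
G(13) = mex{1,0,4,3} = 2
G(14) = mex{1,1,0,3} = 2
G(15) = mex{2,1,0,4} = 3
G(16) = mex{2,2,1,0} = 3
G(17) = mex{3,2,1,0} = 4
G(18) = mex{3,3,2,1} = 0
G(19) = mex{4,3,2,1} = 0
G_C(19) = 0.
Combined Grundy value = 4 ⊕ 2 ⊕ 0 = 6.

6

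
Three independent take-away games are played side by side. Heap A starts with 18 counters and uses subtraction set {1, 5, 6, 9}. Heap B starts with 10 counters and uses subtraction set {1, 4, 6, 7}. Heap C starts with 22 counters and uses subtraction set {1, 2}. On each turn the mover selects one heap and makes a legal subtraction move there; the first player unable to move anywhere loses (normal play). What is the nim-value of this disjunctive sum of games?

3

Heap A, S = {1, 5, 6, 9}:
G(0) = 0
G(1) = mex{0} = 1
G(2) = mex{1} = 0
G(3) = mex{0} = 1
G(4) = mex{1} = 0
G(5) = mex{0,0} = 1
G(6) = mex{1,1,0} = 2
G(7) = mex{2,0,1} = 3
G(8) = mex{3,1,0} = 2
G(9) = mex{2,0,1,0} = 3
G(10) = mex{3,1,0,1} = 2
G(11) = mex{2,2,1,0} = 3
G(12) = mex{3,3,2,1} = 0
G(13) = mex{0,2,3,0} = 1
G(14) = mex{1,3,2,1} = 0
G(15) = mex{0,2,3,2} = 1
G(16) = mex{1,3,2,3} = 0
G(17) = mex{0,0,3,2} = 1
G(18) = mex{1,1,0,3} = 2
G_A(18) = 2.
Heap B, S = {1, 4, 6, 7}:
G(0) = 0
G(1) = mex{0} = 1
G(2) = mex{1} = 0
G(3) = mex{0} = 1
G(4) = mex{1,0} = 2
G(5) = mex{2,1} = 0
G(6) = mex{0,0,0} = 1
G(7) = mex{1,1,1,0} = 2
G(8) = mex{2,2,0,1} = 3
G(9) = mex{3,0,1,0} = 2
G(10) = mex{2,1,2,1} = 0
G_B(10) = 0.
Heap C, S = {1, 2}:
n :  0  1  2  3  4  5  6  7  8  9 10 11 12 13 14 15 16 17 18 19 20 21 22
G :  0  1  2  0  1  2  0  1  2  0  1  2  0  1  2  0  1  2  0  1  2  0  1
G_C(22) = 1.
Combined Grundy value = 2 ⊕ 0 ⊕ 1 = 3.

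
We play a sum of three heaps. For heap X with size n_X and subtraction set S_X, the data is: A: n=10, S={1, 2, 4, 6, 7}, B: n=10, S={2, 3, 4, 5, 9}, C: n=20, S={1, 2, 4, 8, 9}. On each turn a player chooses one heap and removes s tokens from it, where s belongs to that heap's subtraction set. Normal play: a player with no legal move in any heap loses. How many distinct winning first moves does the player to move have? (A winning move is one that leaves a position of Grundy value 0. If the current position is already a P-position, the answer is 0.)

4

Heap A, S = {1, 2, 4, 6, 7}:
n :  0  1  2  3  4  5  6  7  8  9 10
G :  0  1  2  0  1  2  3  4  0  1  2
G_A(10) = 2.
Heap B, S = {2, 3, 4, 5, 9}:
n :  0  1  2  3  4  5  6  7  8  9 10
G :  0  0  1  1  2  2  3  0  0  1  1
G_B(10) = 1.
Heap C, S = {1, 2, 4, 8, 9}:
G(0) = 0
G(1) = mex{0} = 1
G(2) = mex{1,0} = 2
G(3) = mex{2,1} = 0
G(4) = mex{0,2,0} = 1
G(5) = mex{1,0,1} = 2
G(6) = mex{2,1,2} = 0
G(7) = mex{0,2,0} = 1
G(8) = mex{1,0,1,0} = 2
G(9) = mex{2,1,2,1,0} = 3
G(10) = mex{3,2,0,2,1} = 4
G(11) = mex{4,3,1,0,2} = 5
G(12) = mex{5,4,2,1,0} = 3
G(13) = mex{3,5,3,2,1} = 0
G(14) = mex{0,3,4,0,2} = 1
G(15) = mex{1,0,5,1,0} = 2
G(16) = mex{2,1,3,2,1} = 0
G(17) = mex{0,2,0,3,2} = 1
G(18) = mex{1,0,1,4,3} = 2
G(19) = mex{2,1,2,5,4} = 0
G(20) = mex{0,2,0,3,5} = 1
G_C(20) = 1.
Combined Grundy value = 2 ⊕ 1 ⊕ 1 = 2.
A winning move leaves total XOR = 0, i.e. changes one component's Grundy value g to g ⊕ X where X is the current total.
Heap A: need g' = 2⊕2 = 0. Options: 10−1→G=1, 10−2→G=0, 10−4→G=3, 10−6→G=1, 10−7→G=0. Hits: 2.
Heap B: need g' = 1⊕2 = 3. Options: 10−2→G=0, 10−3→G=0, 10−4→G=3, 10−5→G=2, 10−9→G=0. Hits: 1.
Heap C: need g' = 1⊕2 = 3. Options: 20−1→G=0, 20−2→G=2, 20−4→G=0, 20−8→G=3, 20−9→G=5. Hits: 1.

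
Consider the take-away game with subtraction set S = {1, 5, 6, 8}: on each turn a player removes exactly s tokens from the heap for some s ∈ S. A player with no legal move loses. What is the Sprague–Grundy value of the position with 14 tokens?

1

G(0) = 0
G(1) = mex{0} = 1
G(2) = mex{1} = 0
G(3) = mex{0} = 1
G(4) = mex{1} = 0
G(5) = mex{0,0} = 1
G(6) = mex{1,1,0} = 2
G(7) = mex{2,0,1} = 3
G(8) = mex{3,1,0,0} = 2
G(9) = mex{2,0,1,1} = 3
G(10) = mex{3,1,0,0} = 2
G(11) = mex{2,2,1,1} = 0
G(12) = mex{0,3,2,0} = 1
G(13) = mex{1,2,3,1} = 0
G(14) = mex{0,3,2,2} = 1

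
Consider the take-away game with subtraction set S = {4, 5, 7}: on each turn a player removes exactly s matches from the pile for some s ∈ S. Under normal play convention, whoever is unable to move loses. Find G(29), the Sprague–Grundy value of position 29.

1

n :  0  1  2  3  4  5  6  7  8  9 10 11 12 13 14 15 16 17 18 19 20 21 22 23 24 25 26 27 28 29
G :  0  0  0  0  1  1  1  1  2  2  2  0  0  0  0  1  1  1  1  2  2  2  0  0  0  0  1  1  1  1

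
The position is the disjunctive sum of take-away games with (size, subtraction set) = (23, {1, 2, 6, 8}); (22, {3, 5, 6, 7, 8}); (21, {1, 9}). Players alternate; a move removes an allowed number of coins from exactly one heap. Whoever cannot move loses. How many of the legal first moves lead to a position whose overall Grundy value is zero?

2

Heap A, S = {1, 2, 6, 8}:
G(0) = 0
G(1) = mex{0} = 1
G(2) = mex{1,0} = 2
G(3) = mex{2,1} = 0
G(4) = mex{0,2} = 1
G(5) = mex{1,0} = 2
G(6) = mex{2,1,0} = 3
G(7) = mex{3,2,1} = 0
G(8) = mex{0,3,2,0} = 1
G(9) = mex{1,0,0,1} = 2
G(10) = mex{2,1,1,2} = 0
G(11) = mex{0,2,2,0} = 1
G(12) = mex{1,0,3,1} = 2
G(13) = mex{2,1,0,2} = 3
G(14) = mex{3,2,1,3} = 0
G(15) = mex{0,3,2,0} = 1
G(16) = mex{1,0,0,1} = 2
G(17) = mex{2,1,1,2} = 0
G(18) = mex{0,2,2,0} = 1
G(19) = mex{1,0,3,1} = 2
G(20) = mex{2,1,0,2} = 3
G(21) = mex{3,2,1,3} = 0
G(22) = mex{0,3,2,0} = 1
G(23) = mex{1,0,0,1} = 2
G_A(23) = 2.
Heap B, S = {3, 5, 6, 7, 8}:
G(0) = 0
G(1) = mex{} = 0
G(2) = mex{} = 0
G(3) = mex{0} = 1
G(4) = mex{0} = 1
G(5) = mex{0,0} = 1
G(6) = mex{1,0,0} = 2
G(7) = mex{1,0,0,0} = 2
G(8) = mex{1,1,0,0,0} = 2
G(9) = mex{2,1,1,0,0} = 3
G(10) = mex{2,1,1,1,0} = 3
G(11) = mex{2,2,1,1,1} = 0
G(12) = mex{3,2,2,1,1} = 0
G(13) = mex{3,2,2,2,1} = 0
G(14) = mex{0,3,2,2,2} = 1
G(15) = mex{0,3,3,2,2} = 1
G(16) = mex{0,0,3,3,2} = 1
G(17) = mex{1,0,0,3,3} = 2
G(18) = mex{1,0,0,0,3} = 2
G(19) = mex{1,1,0,0,0} = 2
G(20) = mex{2,1,1,0,0} = 3
G(21) = mex{2,1,1,1,0} = 3
G(22) = mex{2,2,1,1,1} = 0
G_B(22) = 0.
Heap C, S = {1, 9}:
G(0) = 0
G(1) = mex{0} = 1
G(2) = mex{1} = 0
G(3) = mex{0} = 1
G(4) = mex{1} = 0
G(5) = mex{0} = 1
G(6) = mex{1} = 0
G(7) = mex{0} = 1
G(8) = mex{1} = 0
G(9) = mex{0,0} = 1
G(10) = mex{1,1} = 0
G(11) = mex{0,0} = 1
G(12) = mex{1,1} = 0
G(13) = mex{0,0} = 1
G(14) = mex{1,1} = 0
G(15) = mex{0,0} = 1
G(16) = mex{1,1} = 0
G(17) = mex{0,0} = 1
G(18) = mex{1,1} = 0
G(19) = mex{0,0} = 1
G(20) = mex{1,1} = 0
G(21) = mex{0,0} = 1
G_C(21) = 1.
Combined Grundy value = 2 ⊕ 0 ⊕ 1 = 3.
A winning move leaves total XOR = 0, i.e. changes one component's Grundy value g to g ⊕ X where X is the current total.
Heap A: need g' = 2⊕3 = 1. Options: 23−1→G=1, 23−2→G=0, 23−6→G=0, 23−8→G=1. Hits: 2.
Heap B: need g' = 0⊕3 = 3. Options: 22−3→G=2, 22−5→G=2, 22−6→G=1, 22−7→G=1, 22−8→G=1. Hits: 0.
Heap C: need g' = 1⊕3 = 2. Options: 21−1→G=0, 21−9→G=0. Hits: 0.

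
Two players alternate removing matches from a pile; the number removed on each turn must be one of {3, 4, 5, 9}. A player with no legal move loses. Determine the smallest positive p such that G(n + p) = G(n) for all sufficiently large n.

G(0) = 0
G(1) = mex{} = 0
G(2) = mex{} = 0
G(3) = mex{0} = 1
G(4) = mex{0,0} = 1
G(5) = mex{0,0,0} = 1
G(6) = mex{1,0,0} = 2
G(7) = mex{1,1,0} = 2
G(8) = mex{1,1,1} = 0
G(9) = mex{2,1,1,0} = 3
G(10) = mex{2,2,1,0} = 3
G(11) = mex{0,2,2,0} = 1
G(12) = mex{3,0,2,1} = 4
G(13) = mex{3,3,0,1} = 2
G(14) = mex{1,3,3,1} = 0
G(15) = mex{4,1,3,2} = 0
G(16) = mex{2,4,1,2} = 0
G(17) = mex{0,2,4,0} = 1
G(18) = mex{0,0,2,3} = 1
G(19) = mex{0,0,0,3} = 1
G(20) = mex{1,0,0,1} = 2
G(21) = mex{1,1,0,4} = 2
G(22) = mex{1,1,1,2} = 0
G(23) = mex{2,1,1,0} = 3
G(24) = mex{2,2,1,0} = 3
G(25) = mex{0,2,2,0} = 1
G(26) = mex{3,0,2,1} = 4
G(27) = mex{3,3,0,1} = 2
G(28) = mex{1,3,3,1} = 0
G(29) = mex{4,1,3,2} = 0
G(n+14) = G(n) holds for n = 0,…,8 (a full window of length max(S) = 9), so the sequence is purely periodic with period 14.

14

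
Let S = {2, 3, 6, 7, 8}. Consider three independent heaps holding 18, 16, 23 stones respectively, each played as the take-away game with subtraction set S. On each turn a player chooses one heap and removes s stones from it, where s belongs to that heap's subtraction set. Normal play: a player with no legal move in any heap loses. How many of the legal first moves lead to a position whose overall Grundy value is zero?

All heaps use S = {2, 3, 6, 7, 8}:
n :  0  1  2  3  4  5  6  7  8  9 10 11 12 13 14 15 16 17 18 19 20 21 22 23
G :  0  0  1  1  2  0  3  1  2  2  0  3  1  2  0  0  1  1  2  0  3  1  2  2
Heap A: G(18) = 2.
Heap B: G(16) = 1.
Heap C: G(23) = 2.
Combined Grundy value = 2 ⊕ 1 ⊕ 2 = 1.
A winning move leaves total XOR = 0, i.e. changes one component's Grundy value g to g ⊕ X where X is the current total.
Heap A: need g' = 2⊕1 = 3. Options: 18−2→G=1, 18−3→G=0, 18−6→G=1, 18−7→G=3, 18−8→G=0. Hits: 1.
Heap B: need g' = 1⊕1 = 0. Options: 16−2→G=0, 16−3→G=2, 16−6→G=0, 16−7→G=2, 16−8→G=2. Hits: 2.
Heap C: need g' = 2⊕1 = 3. Options: 23−2→G=1, 23−3→G=3, 23−6→G=1, 23−7→G=1, 23−8→G=0. Hits: 1.

4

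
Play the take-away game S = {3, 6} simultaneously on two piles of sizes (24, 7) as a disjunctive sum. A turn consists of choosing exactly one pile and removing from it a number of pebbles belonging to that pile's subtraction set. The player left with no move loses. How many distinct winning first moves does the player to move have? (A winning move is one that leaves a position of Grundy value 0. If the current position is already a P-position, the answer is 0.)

All piles use S = {3, 6}:
G(0) = 0
G(1) = mex{} = 0
G(2) = mex{} = 0
G(3) = mex{0} = 1
G(4) = mex{0} = 1
G(5) = mex{0} = 1
G(6) = mex{1,0} = 2
G(7) = mex{1,0} = 2
G(8) = mex{1,0} = 2
G(9) = mex{2,1} = 0
G(10) = mex{2,1} = 0
G(11) = mex{2,1} = 0
G(12) = mex{0,2} = 1
G(13) = mex{0,2} = 1
G(14) = mex{0,2} = 1
G(15) = mex{1,0} = 2
G(16) = mex{1,0} = 2
G(17) = mex{1,0} = 2
G(18) = mex{2,1} = 0
G(19) = mex{2,1} = 0
G(20) = mex{2,1} = 0
G(21) = mex{0,2} = 1
G(22) = mex{0,2} = 1
G(23) = mex{0,2} = 1
G(24) = mex{1,0} = 2
Pile A: G(24) = 2.
Pile B: G(7) = 2.
Combined Grundy value = 2 ⊕ 2 = 0.
A winning move leaves total XOR = 0, i.e. changes one component's Grundy value g to g ⊕ X where X is the current total.
Pile A: target g' = 2⊕0 = 2, but every legal move changes the Grundy value (mex property), so 0 moves.
Pile B: target g' = 2⊕0 = 2, but every legal move changes the Grundy value (mex property), so 0 moves.

0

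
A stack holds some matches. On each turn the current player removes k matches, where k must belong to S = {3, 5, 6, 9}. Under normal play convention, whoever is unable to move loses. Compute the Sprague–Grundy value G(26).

0

n :  0  1  2  3  4  5  6  7  8  9 10 11 12 13 14 15 16 17 18 19 20 21 22 23 24 25 26
G :  0  0  0  1  1  1  2  2  2  3  3  3  0  0  0  1  1  1  2  2  2  3  3  3  0  0  0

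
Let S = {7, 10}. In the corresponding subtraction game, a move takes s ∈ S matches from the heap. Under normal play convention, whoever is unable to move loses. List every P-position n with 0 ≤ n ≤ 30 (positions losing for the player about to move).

G(0) = 0
G(1) = mex{} = 0
G(2) = mex{} = 0
G(3) = mex{} = 0
G(4) = mex{} = 0
G(5) = mex{} = 0
G(6) = mex{} = 0
G(7) = mex{0} = 1
G(8) = mex{0} = 1
G(9) = mex{0} = 1
G(10) = mex{0,0} = 1
G(11) = mex{0,0} = 1
G(12) = mex{0,0} = 1
G(13) = mex{0,0} = 1
G(14) = mex{1,0} = 2
G(15) = mex{1,0} = 2
G(16) = mex{1,0} = 2
G(17) = mex{1,1} = 0
G(18) = mex{1,1} = 0
G(19) = mex{1,1} = 0
G(20) = mex{1,1} = 0
G(21) = mex{2,1} = 0
G(22) = mex{2,1} = 0
G(23) = mex{2,1} = 0
G(24) = mex{0,2} = 1
G(25) = mex{0,2} = 1
G(26) = mex{0,2} = 1
G(27) = mex{0,0} = 1
G(28) = mex{0,0} = 1
G(29) = mex{0,0} = 1
G(30) = mex{0,0} = 1
P-positions are exactly the n with G(n) = 0.

0, 1, 2, 3, 4, 5, 6, 17, 18, 19, 20, 21, 22, 23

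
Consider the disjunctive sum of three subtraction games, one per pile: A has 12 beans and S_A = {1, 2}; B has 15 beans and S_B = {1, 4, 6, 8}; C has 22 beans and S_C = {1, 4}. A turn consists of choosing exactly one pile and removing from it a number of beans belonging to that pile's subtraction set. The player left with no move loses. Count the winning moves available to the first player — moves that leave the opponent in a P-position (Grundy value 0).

Pile A, S = {1, 2}:
G(0) = 0
G(1) = mex{0} = 1
G(2) = mex{1,0} = 2
G(3) = mex{2,1} = 0
G(4) = mex{0,2} = 1
G(5) = mex{1,0} = 2
G(6) = mex{2,1} = 0
G(7) = mex{0,2} = 1
G(8) = mex{1,0} = 2
G(9) = mex{2,1} = 0
G(10) = mex{0,2} = 1
G(11) = mex{1,0} = 2
G(12) = mex{2,1} = 0
G_A(12) = 0.
Pile B, S = {1, 4, 6, 8}:
G(0) = 0
G(1) = mex{0} = 1
G(2) = mex{1} = 0
G(3) = mex{0} = 1
G(4) = mex{1,0} = 2
G(5) = mex{2,1} = 0
G(6) = mex{0,0,0} = 1
G(7) = mex{1,1,1} = 0
G(8) = mex{0,2,0,0} = 1
G(9) = mex{1,0,1,1} = 2
G(10) = mex{2,1,2,0} = 3
G(11) = mex{3,0,0,1} = 2
G(12) = mex{2,1,1,2} = 0
G(13) = mex{0,2,0,0} = 1
G(14) = mex{1,3,1,1} = 0
G(15) = mex{0,2,2,0} = 1
G_B(15) = 1.
Pile C, S = {1, 4}:
G(0) = 0
G(1) = mex{0} = 1
G(2) = mex{1} = 0
G(3) = mex{0} = 1
G(4) = mex{1,0} = 2
G(5) = mex{2,1} = 0
G(6) = mex{0,0} = 1
G(7) = mex{1,1} = 0
G(8) = mex{0,2} = 1
G(9) = mex{1,0} = 2
G(10) = mex{2,1} = 0
G(11) = mex{0,0} = 1
G(12) = mex{1,1} = 0
G(13) = mex{0,2} = 1
G(14) = mex{1,0} = 2
G(15) = mex{2,1} = 0
G(16) = mex{0,0} = 1
G(17) = mex{1,1} = 0
G(18) = mex{0,2} = 1
G(19) = mex{1,0} = 2
G(20) = mex{2,1} = 0
G(21) = mex{0,0} = 1
G(22) = mex{1,1} = 0
G_C(22) = 0.
Combined Grundy value = 0 ⊕ 1 ⊕ 0 = 1.
A winning move leaves total XOR = 0, i.e. changes one component's Grundy value g to g ⊕ X where X is the current total.
Pile A: need g' = 0⊕1 = 1. Options: 12−1→G=2, 12−2→G=1. Hits: 1.
Pile B: need g' = 1⊕1 = 0. Options: 15−1→G=0, 15−4→G=2, 15−6→G=2, 15−8→G=0. Hits: 2.
Pile C: need g' = 0⊕1 = 1. Options: 22−1→G=1, 22−4→G=1. Hits: 2.

5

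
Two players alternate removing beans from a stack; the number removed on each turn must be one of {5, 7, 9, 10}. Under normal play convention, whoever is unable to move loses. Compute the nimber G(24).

n :  0  1  2  3  4  5  6  7  8  9 10 11 12 13 14 15 16 17 18 19 20 21 22 23 24
G :  0  0  0  0  0  1  1  1  1  1  2  2  2  2  2  0  0  0  0  0  1  1  1  1  1

1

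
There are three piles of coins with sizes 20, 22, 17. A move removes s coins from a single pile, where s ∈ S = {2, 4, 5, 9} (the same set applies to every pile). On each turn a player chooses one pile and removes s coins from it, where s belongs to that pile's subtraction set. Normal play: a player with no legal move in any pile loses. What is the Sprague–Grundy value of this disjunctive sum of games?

2

All piles use S = {2, 4, 5, 9}:
G(0) = 0
G(1) = mex{} = 0
G(2) = mex{0} = 1
G(3) = mex{0} = 1
G(4) = mex{1,0} = 2
G(5) = mex{1,0,0} = 2
G(6) = mex{2,1,0} = 3
G(7) = mex{2,1,1} = 0
G(8) = mex{3,2,1} = 0
G(9) = mex{0,2,2,0} = 1
G(10) = mex{0,3,2,0} = 1
G(11) = mex{1,0,3,1} = 2
G(12) = mex{1,0,0,1} = 2
G(13) = mex{2,1,0,2} = 3
G(14) = mex{2,1,1,2} = 0
G(15) = mex{3,2,1,3} = 0
G(16) = mex{0,2,2,0} = 1
G(17) = mex{0,3,2,0} = 1
G(18) = mex{1,0,3,1} = 2
G(19) = mex{1,0,0,1} = 2
G(20) = mex{2,1,0,2} = 3
G(21) = mex{2,1,1,2} = 0
G(22) = mex{3,2,1,3} = 0
Pile A: G(20) = 3.
Pile B: G(22) = 0.
Pile C: G(17) = 1.
Combined Grundy value = 3 ⊕ 0 ⊕ 1 = 2.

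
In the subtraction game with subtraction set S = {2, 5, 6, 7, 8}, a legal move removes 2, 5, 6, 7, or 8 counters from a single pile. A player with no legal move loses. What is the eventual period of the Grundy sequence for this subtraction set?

n :  0  1  2  3  4  5  6  7  8  9 10 11 12 13 14 15 16 17 18 19 20 21 22 23 24 25 26 27
G :  0  0  1  1  0  2  1  3  2  2  3  3  4  0  0  1  1  0  2  1  3  2  2  3  3  4  0  0
G(n+13) = G(n) holds for n = 0,…,7 (a full window of length max(S) = 8), so the sequence is purely periodic with period 13.

13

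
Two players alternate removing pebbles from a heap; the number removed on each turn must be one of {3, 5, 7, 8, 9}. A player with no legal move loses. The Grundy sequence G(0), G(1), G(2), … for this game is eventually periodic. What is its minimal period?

G(0) = 0
G(1) = mex{} = 0
G(2) = mex{} = 0
G(3) = mex{0} = 1
G(4) = mex{0} = 1
G(5) = mex{0,0} = 1
G(6) = mex{1,0} = 2
G(7) = mex{1,0,0} = 2
G(8) = mex{1,1,0,0} = 2
G(9) = mex{2,1,0,0,0} = 3
G(10) = mex{2,1,1,0,0} = 3
G(11) = mex{2,2,1,1,0} = 3
G(12) = mex{3,2,1,1,1} = 0
G(13) = mex{3,2,2,1,1} = 0
G(14) = mex{3,3,2,2,1} = 0
G(15) = mex{0,3,2,2,2} = 1
G(16) = mex{0,3,3,2,2} = 1
G(17) = mex{0,0,3,3,2} = 1
G(18) = mex{1,0,3,3,3} = 2
G(19) = mex{1,0,0,3,3} = 2
G(20) = mex{1,1,0,0,3} = 2
G(21) = mex{2,1,0,0,0} = 3
G(22) = mex{2,1,1,0,0} = 3
G(23) = mex{2,2,1,1,0} = 3
G(24) = mex{3,2,1,1,1} = 0
G(25) = mex{3,2,2,1,1} = 0
G(n+12) = G(n) holds for n = 0,…,8 (a full window of length max(S) = 9), so the sequence is purely periodic with period 12.

12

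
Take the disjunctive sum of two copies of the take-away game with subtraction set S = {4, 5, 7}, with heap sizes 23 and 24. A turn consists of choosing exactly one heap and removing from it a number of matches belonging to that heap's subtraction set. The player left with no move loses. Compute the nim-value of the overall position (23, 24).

0

All heaps use S = {4, 5, 7}:
G(0) = 0
G(1) = mex{} = 0
G(2) = mex{} = 0
G(3) = mex{} = 0
G(4) = mex{0} = 1
G(5) = mex{0,0} = 1
G(6) = mex{0,0} = 1
G(7) = mex{0,0,0} = 1
G(8) = mex{1,0,0} = 2
G(9) = mex{1,1,0} = 2
G(10) = mex{1,1,0} = 2
G(11) = mex{1,1,1} = 0
G(12) = mex{2,1,1} = 0
G(13) = mex{2,2,1} = 0
G(14) = mex{2,2,1} = 0
G(15) = mex{0,2,2} = 1
G(16) = mex{0,0,2} = 1
G(17) = mex{0,0,2} = 1
G(18) = mex{0,0,0} = 1
G(19) = mex{1,0,0} = 2
G(20) = mex{1,1,0} = 2
G(21) = mex{1,1,0} = 2
G(22) = mex{1,1,1} = 0
G(23) = mex{2,1,1} = 0
G(24) = mex{2,2,1} = 0
Heap A: G(23) = 0.
Heap B: G(24) = 0.
Combined Grundy value = 0 ⊕ 0 = 0.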